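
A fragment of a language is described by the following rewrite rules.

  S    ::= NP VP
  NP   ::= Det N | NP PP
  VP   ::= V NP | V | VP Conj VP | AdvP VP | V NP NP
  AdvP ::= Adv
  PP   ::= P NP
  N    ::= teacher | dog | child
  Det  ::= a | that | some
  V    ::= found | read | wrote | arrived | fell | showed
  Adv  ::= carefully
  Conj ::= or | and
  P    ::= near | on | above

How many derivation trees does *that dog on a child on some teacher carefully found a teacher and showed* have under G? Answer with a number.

Two of the 4 distinct bracketings:
[S [NP [NP [Det that] [N dog]] [PP [P on] [NP [NP [Det a] [N child]] [PP [P on] [NP [Det some] [N teacher]]]]]] [VP [VP [AdvP [Adv carefully]] [VP [V found] [NP [Det a] [N teacher]]]] [Conj and] [VP [V showed]]]]
[S [NP [NP [Det that] [N dog]] [PP [P on] [NP [NP [Det a] [N child]] [PP [P on] [NP [Det some] [N teacher]]]]]] [VP [AdvP [Adv carefully]] [VP [VP [V found] [NP [Det a] [N teacher]]] [Conj and] [VP [V showed]]]]]
The trees differ in how a recursive rule is bracketed over the same span.

4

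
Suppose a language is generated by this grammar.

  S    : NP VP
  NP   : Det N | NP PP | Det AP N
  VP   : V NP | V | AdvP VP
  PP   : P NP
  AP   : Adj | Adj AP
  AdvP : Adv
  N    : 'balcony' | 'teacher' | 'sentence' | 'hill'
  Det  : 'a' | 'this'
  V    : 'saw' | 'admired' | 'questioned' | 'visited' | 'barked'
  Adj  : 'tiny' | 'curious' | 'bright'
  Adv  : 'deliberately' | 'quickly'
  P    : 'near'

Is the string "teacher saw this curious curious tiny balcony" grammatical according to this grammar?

For S → NP VP, no prefix of the string parses as an NP.

Ungrammatical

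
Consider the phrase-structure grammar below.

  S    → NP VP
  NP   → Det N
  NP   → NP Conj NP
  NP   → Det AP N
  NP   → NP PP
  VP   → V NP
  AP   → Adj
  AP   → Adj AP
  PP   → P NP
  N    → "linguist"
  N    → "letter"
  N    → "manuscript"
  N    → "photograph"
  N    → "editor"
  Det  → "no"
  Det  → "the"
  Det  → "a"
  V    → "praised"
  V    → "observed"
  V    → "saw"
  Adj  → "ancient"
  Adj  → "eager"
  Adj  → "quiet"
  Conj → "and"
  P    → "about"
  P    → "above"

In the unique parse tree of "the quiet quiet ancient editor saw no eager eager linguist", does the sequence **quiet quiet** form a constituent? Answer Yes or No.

[S [NP [Det the] [AP [Adj quiet] [AP [Adj quiet] [AP [Adj ancient]]]] [N editor]] [VP [V saw] [NP [Det no] [AP [Adj eager] [AP [Adj eager]]] [N linguist]]]]
The smallest constituent containing 'quiet quiet' is the AP spanning 'quiet quiet ancient'; no single node in the tree dominates exactly the given words.

No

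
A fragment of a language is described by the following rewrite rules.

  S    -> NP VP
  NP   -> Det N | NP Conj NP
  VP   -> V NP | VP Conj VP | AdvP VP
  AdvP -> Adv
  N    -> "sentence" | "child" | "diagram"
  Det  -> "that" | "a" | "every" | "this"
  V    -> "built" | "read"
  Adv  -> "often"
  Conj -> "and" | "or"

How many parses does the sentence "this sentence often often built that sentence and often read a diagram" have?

Two of the 3 distinct bracketings:
[S [NP [Det this] [N sentence]] [VP [VP [AdvP [Adv often]] [VP [AdvP [Adv often]] [VP [V built] [NP [Det that] [N sentence]]]]] [Conj and] [VP [AdvP [Adv often]] [VP [V read] [NP [Det a] [N diagram]]]]]]
[S [NP [Det this] [N sentence]] [VP [AdvP [Adv often]] [VP [VP [AdvP [Adv often]] [VP [V built] [NP [Det that] [N sentence]]]] [Conj and] [VP [AdvP [Adv often]] [VP [V read] [NP [Det a] [N diagram]]]]]]]
The trees differ in how a recursive rule is bracketed over the same span.

3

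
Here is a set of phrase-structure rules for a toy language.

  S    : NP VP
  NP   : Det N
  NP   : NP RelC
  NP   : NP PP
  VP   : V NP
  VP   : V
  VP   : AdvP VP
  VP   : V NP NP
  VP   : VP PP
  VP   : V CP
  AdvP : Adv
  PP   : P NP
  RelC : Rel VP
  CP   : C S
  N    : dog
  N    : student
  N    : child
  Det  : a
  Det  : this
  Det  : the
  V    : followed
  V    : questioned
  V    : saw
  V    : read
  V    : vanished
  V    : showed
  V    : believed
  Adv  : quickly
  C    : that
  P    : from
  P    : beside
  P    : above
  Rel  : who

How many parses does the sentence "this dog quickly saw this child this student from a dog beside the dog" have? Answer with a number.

9

Two of the 9 distinct bracketings:
[S [NP [Det this] [N dog]] [VP [AdvP [Adv quickly]] [VP [V saw] [NP [Det this] [N child]] [NP [NP [Det this] [N student]] [PP [P from] [NP [NP [Det a] [N dog]] [PP [P beside] [NP [Det the] [N dog]]]]]]]]]
[S [NP [Det this] [N dog]] [VP [AdvP [Adv quickly]] [VP [V saw] [NP [Det this] [N child]] [NP [NP [NP [Det this] [N student]] [PP [P from] [NP [Det a] [N dog]]]] [PP [P beside] [NP [Det the] [N dog]]]]]]]
The trees differ in how a recursive rule is bracketed over the same span.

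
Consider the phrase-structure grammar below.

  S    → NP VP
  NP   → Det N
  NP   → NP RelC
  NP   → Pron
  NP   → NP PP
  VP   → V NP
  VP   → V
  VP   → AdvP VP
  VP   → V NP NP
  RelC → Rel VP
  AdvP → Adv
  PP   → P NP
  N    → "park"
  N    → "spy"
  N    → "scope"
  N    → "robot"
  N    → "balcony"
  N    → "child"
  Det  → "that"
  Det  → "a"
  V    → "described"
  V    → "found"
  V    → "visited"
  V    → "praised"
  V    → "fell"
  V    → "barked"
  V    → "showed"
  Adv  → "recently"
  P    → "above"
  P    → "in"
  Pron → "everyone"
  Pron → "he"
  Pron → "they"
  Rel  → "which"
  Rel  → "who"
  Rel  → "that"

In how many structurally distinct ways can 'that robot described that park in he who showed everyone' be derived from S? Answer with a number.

4

Two of the 4 distinct bracketings:
[S [NP [Det that] [N robot]] [VP [V described] [NP [NP [NP [Det that] [N park]] [PP [P in] [NP [Pron he]]]] [RelC [Rel who] [VP [V showed] [NP [Pron everyone]]]]]]]
[S [NP [Det that] [N robot]] [VP [V described] [NP [NP [Det that] [N park]] [PP [P in] [NP [NP [Pron he]] [RelC [Rel who] [VP [V showed] [NP [Pron everyone]]]]]]]]]
The trees differ in how a recursive rule is bracketed over the same span.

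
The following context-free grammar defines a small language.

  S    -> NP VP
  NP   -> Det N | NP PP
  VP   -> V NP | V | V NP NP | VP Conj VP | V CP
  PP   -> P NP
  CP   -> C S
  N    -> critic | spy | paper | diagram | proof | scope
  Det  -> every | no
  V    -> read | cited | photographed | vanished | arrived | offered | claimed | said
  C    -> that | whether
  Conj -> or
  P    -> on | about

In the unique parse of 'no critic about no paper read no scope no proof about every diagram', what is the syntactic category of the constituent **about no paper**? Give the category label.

PP

S
  NP
    NP
      Det: no
      N: critic
    PP
      P: about
      NP
        Det: no
        N: paper
  VP
    V: read
    NP
      Det: no
      N: scope
    NP
      NP
        Det: no
        N: proof
      PP
        P: about
        NP
          Det: every
          N: diagram
The span 'about no paper' is the PP node built by PP → P NP.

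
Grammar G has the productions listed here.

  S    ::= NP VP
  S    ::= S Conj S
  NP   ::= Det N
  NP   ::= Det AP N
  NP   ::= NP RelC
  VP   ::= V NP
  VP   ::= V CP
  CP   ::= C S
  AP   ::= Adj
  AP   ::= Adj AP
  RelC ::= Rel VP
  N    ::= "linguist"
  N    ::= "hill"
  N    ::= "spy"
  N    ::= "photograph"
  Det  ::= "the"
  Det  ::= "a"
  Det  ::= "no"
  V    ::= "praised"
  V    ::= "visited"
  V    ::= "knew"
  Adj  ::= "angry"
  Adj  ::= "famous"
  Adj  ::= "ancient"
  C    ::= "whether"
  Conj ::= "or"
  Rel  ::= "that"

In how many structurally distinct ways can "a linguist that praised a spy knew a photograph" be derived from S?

[S [NP [NP [Det a] [N linguist]] [RelC [Rel that] [VP [V praised] [NP [Det a] [N spy]]]]] [VP [V knew] [NP [Det a] [N photograph]]]]
No rule offers an alternative attachment or grouping for any span, so this is the only derivation.

1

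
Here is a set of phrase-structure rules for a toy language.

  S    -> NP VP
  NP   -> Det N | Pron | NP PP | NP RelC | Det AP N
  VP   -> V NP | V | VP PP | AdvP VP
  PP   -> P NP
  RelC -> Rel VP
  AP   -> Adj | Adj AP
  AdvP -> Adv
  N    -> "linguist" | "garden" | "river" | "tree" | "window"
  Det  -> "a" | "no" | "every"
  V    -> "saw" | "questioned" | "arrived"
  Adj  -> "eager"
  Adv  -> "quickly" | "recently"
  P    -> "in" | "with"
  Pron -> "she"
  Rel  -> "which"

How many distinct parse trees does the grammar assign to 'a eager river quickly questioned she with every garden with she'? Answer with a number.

Two of the 9 distinct bracketings:
[S [NP [Det a] [AP [Adj eager]] [N river]] [VP [VP [AdvP [Adv quickly]] [VP [V questioned] [NP [Pron she]]]] [PP [P with] [NP [NP [Det every] [N garden]] [PP [P with] [NP [Pron she]]]]]]]
[S [NP [Det a] [AP [Adj eager]] [N river]] [VP [VP [VP [AdvP [Adv quickly]] [VP [V questioned] [NP [Pron she]]]] [PP [P with] [NP [Det every] [N garden]]]] [PP [P with] [NP [Pron she]]]]]
The difference turns on whether NP → NP PP is used at the relevant span, versus an alternative expansion of NP.

9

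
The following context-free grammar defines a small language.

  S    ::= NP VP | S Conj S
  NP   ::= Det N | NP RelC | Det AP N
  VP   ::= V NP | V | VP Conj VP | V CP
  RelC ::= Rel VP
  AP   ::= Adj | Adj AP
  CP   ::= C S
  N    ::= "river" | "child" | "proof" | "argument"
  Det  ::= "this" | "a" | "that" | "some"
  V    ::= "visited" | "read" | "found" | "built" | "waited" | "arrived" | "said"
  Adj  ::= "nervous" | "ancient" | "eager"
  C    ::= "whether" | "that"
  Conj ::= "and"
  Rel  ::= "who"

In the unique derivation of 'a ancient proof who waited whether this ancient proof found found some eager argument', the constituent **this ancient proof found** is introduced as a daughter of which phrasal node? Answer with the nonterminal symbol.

[S [NP [NP [Det a] [AP [Adj ancient]] [N proof]] [RelC [Rel who] [VP [V waited] [CP [C whether] [S [NP [Det this] [AP [Adj ancient]] [N proof]] [VP [V found]]]]]]] [VP [V found] [NP [Det some] [AP [Adj eager]] [N argument]]]]
The span 'this ancient proof found' is the S node built by S → NP VP.
Its mother is the CP built by CP → C S.

CP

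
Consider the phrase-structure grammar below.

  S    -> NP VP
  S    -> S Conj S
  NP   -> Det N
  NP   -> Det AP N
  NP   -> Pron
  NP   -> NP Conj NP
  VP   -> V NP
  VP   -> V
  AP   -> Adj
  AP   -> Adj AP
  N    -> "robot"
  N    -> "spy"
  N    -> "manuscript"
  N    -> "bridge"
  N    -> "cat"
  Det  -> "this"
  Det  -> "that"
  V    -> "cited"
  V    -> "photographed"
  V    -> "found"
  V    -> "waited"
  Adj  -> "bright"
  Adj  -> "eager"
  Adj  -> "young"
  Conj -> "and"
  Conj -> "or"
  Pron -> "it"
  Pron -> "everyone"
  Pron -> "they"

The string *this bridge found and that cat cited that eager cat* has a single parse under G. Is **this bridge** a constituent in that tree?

[S [S [NP [Det this] [N bridge]] [VP [V found]]] [Conj and] [S [NP [Det that] [N cat]] [VP [V cited] [NP [Det that] [AP [Adj eager]] [N cat]]]]]
The words 'this bridge' are exhaustively dominated by a single NP node (built by NP → Det N), so they form a constituent.

Yes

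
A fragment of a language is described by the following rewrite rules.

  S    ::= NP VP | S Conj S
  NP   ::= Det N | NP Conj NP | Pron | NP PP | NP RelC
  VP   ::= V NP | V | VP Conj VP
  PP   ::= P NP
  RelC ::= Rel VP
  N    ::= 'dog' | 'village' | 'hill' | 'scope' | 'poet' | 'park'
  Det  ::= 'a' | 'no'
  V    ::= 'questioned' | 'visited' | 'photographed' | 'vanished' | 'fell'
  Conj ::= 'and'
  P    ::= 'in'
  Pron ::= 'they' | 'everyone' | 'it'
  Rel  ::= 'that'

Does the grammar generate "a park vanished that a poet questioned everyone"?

A Rel word can never sit immediately before a Det word in any string this grammar generates, so the substring 'that a' rules out a derivation.

Ungrammatical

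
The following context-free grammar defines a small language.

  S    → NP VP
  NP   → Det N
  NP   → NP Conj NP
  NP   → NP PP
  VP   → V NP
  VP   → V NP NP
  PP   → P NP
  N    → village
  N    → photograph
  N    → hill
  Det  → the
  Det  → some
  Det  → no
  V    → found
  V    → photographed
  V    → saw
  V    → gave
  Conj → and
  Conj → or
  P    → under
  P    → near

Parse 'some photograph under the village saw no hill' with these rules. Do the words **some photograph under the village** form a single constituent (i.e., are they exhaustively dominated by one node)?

Yes

[S [NP [NP [Det some] [N photograph]] [PP [P under] [NP [Det the] [N village]]]] [VP [V saw] [NP [Det no] [N hill]]]]
The words 'some photograph under the village' are exhaustively dominated by a single NP node (built by NP → NP PP), so they form a constituent.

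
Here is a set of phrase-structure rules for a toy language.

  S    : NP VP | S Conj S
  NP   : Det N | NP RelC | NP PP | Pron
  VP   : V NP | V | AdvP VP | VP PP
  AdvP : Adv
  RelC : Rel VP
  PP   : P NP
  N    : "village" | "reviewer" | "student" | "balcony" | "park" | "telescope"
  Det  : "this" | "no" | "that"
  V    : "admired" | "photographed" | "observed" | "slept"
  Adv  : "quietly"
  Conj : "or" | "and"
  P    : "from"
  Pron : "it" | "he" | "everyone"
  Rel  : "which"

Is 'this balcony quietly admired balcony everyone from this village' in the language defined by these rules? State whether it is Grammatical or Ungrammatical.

A V word can never sit immediately before an N word in any string this grammar generates, so the substring 'admired balcony' rules out a derivation.

Ungrammatical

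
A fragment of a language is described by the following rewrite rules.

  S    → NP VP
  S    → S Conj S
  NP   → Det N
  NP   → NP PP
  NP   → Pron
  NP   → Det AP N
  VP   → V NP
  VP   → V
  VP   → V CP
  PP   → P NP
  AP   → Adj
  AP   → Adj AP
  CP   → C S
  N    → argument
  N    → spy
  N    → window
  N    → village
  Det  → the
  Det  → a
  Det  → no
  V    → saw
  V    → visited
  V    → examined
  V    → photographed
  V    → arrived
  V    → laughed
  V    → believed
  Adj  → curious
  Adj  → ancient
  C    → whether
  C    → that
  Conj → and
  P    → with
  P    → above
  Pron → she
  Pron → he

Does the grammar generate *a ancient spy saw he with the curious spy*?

Grammatical

[S [NP [Det a] [AP [Adj ancient]] [N spy]] [VP [V saw] [NP [NP [Pron he]] [PP [P with] [NP [Det the] [AP [Adj curious]] [N spy]]]]]]
Each bracket corresponds to one application of a listed rule, so the string is derivable from S.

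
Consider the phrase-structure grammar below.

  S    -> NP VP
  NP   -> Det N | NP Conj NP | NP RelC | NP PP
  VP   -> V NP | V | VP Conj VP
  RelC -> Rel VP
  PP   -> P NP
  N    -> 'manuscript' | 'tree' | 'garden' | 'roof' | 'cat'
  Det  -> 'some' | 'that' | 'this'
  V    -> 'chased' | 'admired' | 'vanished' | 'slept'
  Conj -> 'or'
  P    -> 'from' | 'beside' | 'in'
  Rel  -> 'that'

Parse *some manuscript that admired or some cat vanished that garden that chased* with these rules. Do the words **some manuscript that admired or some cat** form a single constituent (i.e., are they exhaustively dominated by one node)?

[S [NP [NP [NP [Det some] [N manuscript]] [RelC [Rel that] [VP [V admired]]]] [Conj or] [NP [Det some] [N cat]]] [VP [V vanished] [NP [NP [Det that] [N garden]] [RelC [Rel that] [VP [V chased]]]]]]
The words 'some manuscript that admired or some cat' are exhaustively dominated by a single NP node (built by NP → NP Conj NP), so they form a constituent.

Yes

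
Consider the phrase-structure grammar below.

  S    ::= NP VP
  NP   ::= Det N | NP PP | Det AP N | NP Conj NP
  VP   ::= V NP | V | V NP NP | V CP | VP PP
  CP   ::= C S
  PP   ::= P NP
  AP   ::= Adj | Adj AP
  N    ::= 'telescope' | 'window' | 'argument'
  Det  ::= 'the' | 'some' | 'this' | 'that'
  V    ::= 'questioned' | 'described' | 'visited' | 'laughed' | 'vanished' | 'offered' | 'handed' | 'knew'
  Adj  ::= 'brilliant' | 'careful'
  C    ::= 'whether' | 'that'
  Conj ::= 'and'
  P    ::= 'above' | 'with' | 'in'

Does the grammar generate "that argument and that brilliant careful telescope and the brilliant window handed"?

S
  NP
    NP
      Det: that
      N: argument
    Conj: and
    NP
      NP
        Det: that
        AP
          Adj: brilliant
          AP
            Adj: careful
        N: telescope
      Conj: and
      NP
        Det: the
        AP
          Adj: brilliant
        N: window
  VP
    V: handed
Each bracket corresponds to one application of a listed rule, so the string is derivable from S.

Grammatical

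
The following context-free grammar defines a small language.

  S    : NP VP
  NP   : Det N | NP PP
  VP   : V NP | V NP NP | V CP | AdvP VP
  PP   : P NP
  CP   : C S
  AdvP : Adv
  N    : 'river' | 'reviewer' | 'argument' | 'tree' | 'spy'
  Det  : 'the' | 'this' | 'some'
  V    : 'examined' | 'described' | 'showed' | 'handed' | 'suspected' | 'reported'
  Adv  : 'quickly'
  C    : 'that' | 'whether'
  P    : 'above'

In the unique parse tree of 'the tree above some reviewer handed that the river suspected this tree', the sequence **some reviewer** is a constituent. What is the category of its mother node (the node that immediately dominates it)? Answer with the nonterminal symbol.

PP

S
  NP
    NP
      Det: the
      N: tree
    PP
      P: above
      NP
        Det: some
        N: reviewer
  VP
    V: handed
    CP
      C: that
      S
        NP
          Det: the
          N: river
        VP
          V: suspected
          NP
            Det: this
            N: tree
The span 'some reviewer' is the NP node built by NP → Det N.
Its mother is the PP built by PP → P NP.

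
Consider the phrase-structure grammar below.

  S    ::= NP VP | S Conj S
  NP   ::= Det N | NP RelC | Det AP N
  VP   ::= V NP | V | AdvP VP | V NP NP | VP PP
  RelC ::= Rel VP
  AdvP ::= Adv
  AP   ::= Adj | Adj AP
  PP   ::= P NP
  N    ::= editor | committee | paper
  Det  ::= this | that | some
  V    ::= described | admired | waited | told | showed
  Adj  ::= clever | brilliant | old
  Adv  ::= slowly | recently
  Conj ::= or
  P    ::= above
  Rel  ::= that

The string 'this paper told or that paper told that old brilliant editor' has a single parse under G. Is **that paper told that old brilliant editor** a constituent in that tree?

Yes

[S [S [NP [Det this] [N paper]] [VP [V told]]] [Conj or] [S [NP [Det that] [N paper]] [VP [V told] [NP [Det that] [AP [Adj old] [AP [Adj brilliant]]] [N editor]]]]]
The words 'that paper told that old brilliant editor' are exhaustively dominated by a single S node (built by S → NP VP), so they form a constituent.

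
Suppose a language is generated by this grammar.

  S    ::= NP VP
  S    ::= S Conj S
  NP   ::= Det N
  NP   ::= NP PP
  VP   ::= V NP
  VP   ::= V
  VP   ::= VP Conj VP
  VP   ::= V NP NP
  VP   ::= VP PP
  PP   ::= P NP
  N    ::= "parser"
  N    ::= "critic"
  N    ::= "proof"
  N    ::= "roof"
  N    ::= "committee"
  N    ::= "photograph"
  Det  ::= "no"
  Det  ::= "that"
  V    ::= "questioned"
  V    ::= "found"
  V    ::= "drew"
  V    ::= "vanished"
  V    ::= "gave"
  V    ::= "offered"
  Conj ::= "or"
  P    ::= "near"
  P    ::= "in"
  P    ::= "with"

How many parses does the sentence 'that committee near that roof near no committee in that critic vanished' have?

Two of the 5 distinct bracketings:
[S [NP [NP [Det that] [N committee]] [PP [P near] [NP [NP [Det that] [N roof]] [PP [P near] [NP [NP [Det no] [N committee]] [PP [P in] [NP [Det that] [N critic]]]]]]]] [VP [V vanished]]]
[S [NP [NP [Det that] [N committee]] [PP [P near] [NP [NP [NP [Det that] [N roof]] [PP [P near] [NP [Det no] [N committee]]]] [PP [P in] [NP [Det that] [N critic]]]]]] [VP [V vanished]]]
The trees differ in how a recursive rule is bracketed over the same span.

5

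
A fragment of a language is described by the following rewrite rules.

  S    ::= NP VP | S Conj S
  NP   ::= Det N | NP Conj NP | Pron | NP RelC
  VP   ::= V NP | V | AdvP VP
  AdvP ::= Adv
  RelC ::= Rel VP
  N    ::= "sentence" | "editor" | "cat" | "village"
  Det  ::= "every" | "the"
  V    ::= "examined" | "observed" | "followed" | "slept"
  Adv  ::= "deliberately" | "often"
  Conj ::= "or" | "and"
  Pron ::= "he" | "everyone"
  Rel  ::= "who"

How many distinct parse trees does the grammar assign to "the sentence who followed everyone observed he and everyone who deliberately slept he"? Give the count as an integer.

The two bracketings:
[S [NP [NP [Det the] [N sentence]] [RelC [Rel who] [VP [V followed] [NP [Pron everyone]]]]] [VP [V observed] [NP [NP [Pron he]] [Conj and] [NP [NP [Pron everyone]] [RelC [Rel who] [VP [AdvP [Adv deliberately]] [VP [V slept] [NP [Pron he]]]]]]]]]
[S [NP [NP [Det the] [N sentence]] [RelC [Rel who] [VP [V followed] [NP [Pron everyone]]]]] [VP [V observed] [NP [NP [NP [Pron he]] [Conj and] [NP [Pron everyone]]] [RelC [Rel who] [VP [AdvP [Adv deliberately]] [VP [V slept] [NP [Pron he]]]]]]]]
The trees differ in how a recursive rule is bracketed over the same span.

2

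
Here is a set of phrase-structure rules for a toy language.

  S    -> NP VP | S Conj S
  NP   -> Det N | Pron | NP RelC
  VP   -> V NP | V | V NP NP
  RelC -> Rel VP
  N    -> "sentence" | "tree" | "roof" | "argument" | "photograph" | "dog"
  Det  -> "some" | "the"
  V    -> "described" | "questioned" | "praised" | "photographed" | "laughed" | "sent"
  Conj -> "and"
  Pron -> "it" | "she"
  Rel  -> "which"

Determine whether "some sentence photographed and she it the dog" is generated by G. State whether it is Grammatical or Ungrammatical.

Ungrammatical

For S → NP VP, the only prefix that parses as NP is 'some sentence', but the remainder 'photographed and she it the dog' is not a VP under these rules. The alternative S rule S → S Conj S likewise has no satisfying split.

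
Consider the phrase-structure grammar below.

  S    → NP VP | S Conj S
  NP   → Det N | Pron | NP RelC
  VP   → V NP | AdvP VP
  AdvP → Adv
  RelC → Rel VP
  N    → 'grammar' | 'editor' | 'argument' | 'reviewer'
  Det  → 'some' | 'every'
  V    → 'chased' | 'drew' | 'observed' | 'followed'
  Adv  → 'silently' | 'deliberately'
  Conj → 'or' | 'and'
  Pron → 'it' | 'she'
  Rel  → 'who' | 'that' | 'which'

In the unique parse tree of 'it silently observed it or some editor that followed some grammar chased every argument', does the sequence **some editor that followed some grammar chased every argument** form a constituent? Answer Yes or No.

[S [S [NP [Pron it]] [VP [AdvP [Adv silently]] [VP [V observed] [NP [Pron it]]]]] [Conj or] [S [NP [NP [Det some] [N editor]] [RelC [Rel that] [VP [V followed] [NP [Det some] [N grammar]]]]] [VP [V chased] [NP [Det every] [N argument]]]]]
The words 'some editor that followed some grammar chased every argument' are exhaustively dominated by a single S node (built by S → NP VP), so they form a constituent.

Yes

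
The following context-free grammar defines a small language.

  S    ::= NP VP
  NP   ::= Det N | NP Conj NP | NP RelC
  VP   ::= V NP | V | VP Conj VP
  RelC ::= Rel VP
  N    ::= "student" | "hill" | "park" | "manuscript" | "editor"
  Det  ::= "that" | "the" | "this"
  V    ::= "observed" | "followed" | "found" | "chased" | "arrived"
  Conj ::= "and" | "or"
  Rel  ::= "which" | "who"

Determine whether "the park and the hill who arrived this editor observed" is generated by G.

[S [NP [NP [Det the] [N park]] [Conj and] [NP [NP [Det the] [N hill]] [RelC [Rel who] [VP [V arrived] [NP [Det this] [N editor]]]]]] [VP [V observed]]]
The bracketing above is licensed at every node by one of the given productions, with S at the root.

Grammatical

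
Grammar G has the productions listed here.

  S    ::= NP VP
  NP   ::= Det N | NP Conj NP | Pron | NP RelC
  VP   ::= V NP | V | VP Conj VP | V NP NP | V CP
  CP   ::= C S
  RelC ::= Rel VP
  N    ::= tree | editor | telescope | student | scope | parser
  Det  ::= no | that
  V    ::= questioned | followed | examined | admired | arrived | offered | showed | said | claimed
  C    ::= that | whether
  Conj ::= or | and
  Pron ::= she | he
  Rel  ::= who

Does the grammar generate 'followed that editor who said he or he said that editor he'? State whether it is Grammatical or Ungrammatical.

Ungrammatical

For S → NP VP, no prefix of the string parses as an NP.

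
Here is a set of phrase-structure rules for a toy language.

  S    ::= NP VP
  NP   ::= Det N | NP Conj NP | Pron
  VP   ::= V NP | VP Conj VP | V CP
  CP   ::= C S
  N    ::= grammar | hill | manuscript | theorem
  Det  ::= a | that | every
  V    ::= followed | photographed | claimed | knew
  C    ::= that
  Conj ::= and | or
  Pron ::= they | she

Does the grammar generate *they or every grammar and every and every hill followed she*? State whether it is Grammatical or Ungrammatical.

Ungrammatical

A Det word can never sit immediately before a Conj word in any string this grammar generates, so the substring 'every and' rules out a derivation.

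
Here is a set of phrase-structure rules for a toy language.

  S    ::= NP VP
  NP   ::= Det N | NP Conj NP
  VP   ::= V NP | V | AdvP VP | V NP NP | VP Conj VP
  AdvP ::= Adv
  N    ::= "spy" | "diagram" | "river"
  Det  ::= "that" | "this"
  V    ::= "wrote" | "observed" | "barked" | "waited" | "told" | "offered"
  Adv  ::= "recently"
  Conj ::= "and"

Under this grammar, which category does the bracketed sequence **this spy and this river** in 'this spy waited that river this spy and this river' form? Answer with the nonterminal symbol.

NP

[S [NP [Det this] [N spy]] [VP [V waited] [NP [Det that] [N river]] [NP [NP [Det this] [N spy]] [Conj and] [NP [Det this] [N river]]]]]
The span 'this spy and this river' is the NP node built by NP → NP Conj NP.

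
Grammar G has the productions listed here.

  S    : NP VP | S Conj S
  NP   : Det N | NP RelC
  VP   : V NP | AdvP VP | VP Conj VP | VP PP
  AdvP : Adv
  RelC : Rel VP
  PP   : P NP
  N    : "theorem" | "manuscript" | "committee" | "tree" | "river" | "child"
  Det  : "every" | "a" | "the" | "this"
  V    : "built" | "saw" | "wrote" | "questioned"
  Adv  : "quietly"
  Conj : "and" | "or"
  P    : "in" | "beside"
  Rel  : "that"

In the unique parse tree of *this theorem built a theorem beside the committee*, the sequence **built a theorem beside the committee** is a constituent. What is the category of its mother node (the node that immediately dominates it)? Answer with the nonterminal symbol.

S

[S [NP [Det this] [N theorem]] [VP [VP [V built] [NP [Det a] [N theorem]]] [PP [P beside] [NP [Det the] [N committee]]]]]
The span 'built a theorem beside the committee' is the VP node built by VP → VP PP.
Its mother is the S built by S → NP VP.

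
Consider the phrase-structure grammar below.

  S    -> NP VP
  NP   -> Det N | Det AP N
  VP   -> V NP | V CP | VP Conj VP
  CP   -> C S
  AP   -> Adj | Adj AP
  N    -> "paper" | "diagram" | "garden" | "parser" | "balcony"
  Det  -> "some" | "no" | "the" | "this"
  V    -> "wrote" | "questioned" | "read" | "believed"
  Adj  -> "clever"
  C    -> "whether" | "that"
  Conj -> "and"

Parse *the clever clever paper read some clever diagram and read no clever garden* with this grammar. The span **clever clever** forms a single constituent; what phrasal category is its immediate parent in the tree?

NP

S
  NP
    Det: the
    AP
      Adj: clever
      AP
        Adj: clever
    N: paper
  VP
    VP
      V: read
      NP
        Det: some
        AP
          Adj: clever
        N: diagram
    Conj: and
    VP
      V: read
      NP
        Det: no
        AP
          Adj: clever
        N: garden
The span 'clever clever' is the AP node built by AP → Adj AP.
Its mother is the NP built by NP → Det AP N.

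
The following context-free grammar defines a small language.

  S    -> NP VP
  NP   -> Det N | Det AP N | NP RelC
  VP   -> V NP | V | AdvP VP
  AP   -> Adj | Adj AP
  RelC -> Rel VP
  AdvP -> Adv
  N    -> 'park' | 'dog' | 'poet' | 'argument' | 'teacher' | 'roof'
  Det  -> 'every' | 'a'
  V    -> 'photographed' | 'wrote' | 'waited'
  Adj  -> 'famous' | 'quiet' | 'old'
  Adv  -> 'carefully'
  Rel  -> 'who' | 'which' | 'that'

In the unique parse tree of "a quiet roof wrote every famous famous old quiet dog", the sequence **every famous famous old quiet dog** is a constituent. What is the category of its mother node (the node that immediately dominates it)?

VP

[S [NP [Det a] [AP [Adj quiet]] [N roof]] [VP [V wrote] [NP [Det every] [AP [Adj famous] [AP [Adj famous] [AP [Adj old] [AP [Adj quiet]]]]] [N dog]]]]
The span 'every famous famous old quiet dog' is the NP node built by NP → Det AP N.
Its mother is the VP built by VP → V NP.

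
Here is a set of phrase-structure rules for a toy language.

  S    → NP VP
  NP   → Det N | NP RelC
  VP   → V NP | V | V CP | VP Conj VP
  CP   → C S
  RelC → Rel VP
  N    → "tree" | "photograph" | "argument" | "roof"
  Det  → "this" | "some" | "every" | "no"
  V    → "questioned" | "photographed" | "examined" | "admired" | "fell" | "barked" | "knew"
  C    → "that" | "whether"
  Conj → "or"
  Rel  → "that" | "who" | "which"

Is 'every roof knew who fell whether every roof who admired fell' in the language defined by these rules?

For S → NP VP, the only prefix that parses as NP is 'every roof', but the remainder 'knew who fell whether every roof who admired fell' is not a VP under these rules.

Ungrammatical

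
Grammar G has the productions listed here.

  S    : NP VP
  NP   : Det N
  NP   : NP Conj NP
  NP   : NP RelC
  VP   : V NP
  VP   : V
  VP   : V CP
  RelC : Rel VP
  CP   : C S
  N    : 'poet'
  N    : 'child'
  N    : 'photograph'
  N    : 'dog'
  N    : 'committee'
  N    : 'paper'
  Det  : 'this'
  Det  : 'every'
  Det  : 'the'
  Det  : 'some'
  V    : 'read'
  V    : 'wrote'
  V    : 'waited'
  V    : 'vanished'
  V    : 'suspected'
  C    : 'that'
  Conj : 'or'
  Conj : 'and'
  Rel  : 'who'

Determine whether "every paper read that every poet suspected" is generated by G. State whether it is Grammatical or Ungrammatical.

[S [NP [Det every] [N paper]] [VP [V read] [CP [C that] [S [NP [Det every] [N poet]] [VP [V suspected]]]]]]
Every word is introduced by a lexical rule and the phrasal rules combine the resulting categories into a single S.

Grammatical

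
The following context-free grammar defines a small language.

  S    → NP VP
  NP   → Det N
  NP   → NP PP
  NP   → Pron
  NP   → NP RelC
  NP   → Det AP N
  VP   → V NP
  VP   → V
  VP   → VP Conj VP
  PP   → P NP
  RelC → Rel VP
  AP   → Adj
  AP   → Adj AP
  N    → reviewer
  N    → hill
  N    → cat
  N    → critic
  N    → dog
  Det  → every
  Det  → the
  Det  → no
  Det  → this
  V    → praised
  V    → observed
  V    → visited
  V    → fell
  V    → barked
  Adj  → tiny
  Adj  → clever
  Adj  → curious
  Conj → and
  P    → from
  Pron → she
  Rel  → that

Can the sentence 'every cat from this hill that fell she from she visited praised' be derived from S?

Ungrammatical

For S → NP VP, every NP-prefix leaves a non-VP remainder: after 'every cat' the remainder is not a VP; after 'every cat from this hill' the remainder is not a VP; after 'every cat from this hill that fell' the remainder is not a VP (and 2 more).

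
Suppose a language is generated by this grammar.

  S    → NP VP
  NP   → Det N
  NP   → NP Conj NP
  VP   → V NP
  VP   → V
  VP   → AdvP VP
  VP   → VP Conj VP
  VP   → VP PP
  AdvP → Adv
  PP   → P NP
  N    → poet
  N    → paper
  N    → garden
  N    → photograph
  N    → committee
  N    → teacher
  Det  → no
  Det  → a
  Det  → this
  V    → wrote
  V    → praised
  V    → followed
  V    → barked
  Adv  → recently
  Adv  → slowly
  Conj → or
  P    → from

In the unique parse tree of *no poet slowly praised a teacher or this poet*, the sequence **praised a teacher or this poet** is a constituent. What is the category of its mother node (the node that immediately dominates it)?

S
  NP
    Det: no
    N: poet
  VP
    AdvP
      Adv: slowly
    VP
      V: praised
      NP
        NP
          Det: a
          N: teacher
        Conj: or
        NP
          Det: this
          N: poet
The span 'praised a teacher or this poet' is the VP node built by VP → V NP.
Its mother is the VP built by VP → AdvP VP.

VP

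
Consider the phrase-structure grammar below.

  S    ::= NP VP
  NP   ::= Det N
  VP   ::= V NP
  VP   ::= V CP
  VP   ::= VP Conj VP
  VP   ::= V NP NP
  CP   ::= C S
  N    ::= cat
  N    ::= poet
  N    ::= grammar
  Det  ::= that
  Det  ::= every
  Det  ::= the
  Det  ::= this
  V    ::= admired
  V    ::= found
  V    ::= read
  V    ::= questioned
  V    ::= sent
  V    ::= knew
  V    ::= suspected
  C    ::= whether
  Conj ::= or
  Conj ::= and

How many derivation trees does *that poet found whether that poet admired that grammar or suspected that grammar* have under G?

The two bracketings:
[S [NP [Det that] [N poet]] [VP [V found] [CP [C whether] [S [NP [Det that] [N poet]] [VP [VP [V admired] [NP [Det that] [N grammar]]] [Conj or] [VP [V suspected] [NP [Det that] [N grammar]]]]]]]]
[S [NP [Det that] [N poet]] [VP [VP [V found] [CP [C whether] [S [NP [Det that] [N poet]] [VP [V admired] [NP [Det that] [N grammar]]]]]] [Conj or] [VP [V suspected] [NP [Det that] [N grammar]]]]]
The trees differ in how a recursive rule is bracketed over the same span.

2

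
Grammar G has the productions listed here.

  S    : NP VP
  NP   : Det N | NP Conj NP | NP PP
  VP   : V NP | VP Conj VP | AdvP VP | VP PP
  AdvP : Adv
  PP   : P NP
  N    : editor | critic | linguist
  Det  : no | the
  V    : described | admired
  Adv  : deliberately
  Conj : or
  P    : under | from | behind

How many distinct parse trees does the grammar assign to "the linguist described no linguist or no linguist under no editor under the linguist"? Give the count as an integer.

9

Two of the 9 distinct bracketings:
[S [NP [Det the] [N linguist]] [VP [V described] [NP [NP [Det no] [N linguist]] [Conj or] [NP [NP [Det no] [N linguist]] [PP [P under] [NP [NP [Det no] [N editor]] [PP [P under] [NP [Det the] [N linguist]]]]]]]]]
[S [NP [Det the] [N linguist]] [VP [V described] [NP [NP [Det no] [N linguist]] [Conj or] [NP [NP [NP [Det no] [N linguist]] [PP [P under] [NP [Det no] [N editor]]]] [PP [P under] [NP [Det the] [N linguist]]]]]]]
The trees differ in how a recursive rule is bracketed over the same span.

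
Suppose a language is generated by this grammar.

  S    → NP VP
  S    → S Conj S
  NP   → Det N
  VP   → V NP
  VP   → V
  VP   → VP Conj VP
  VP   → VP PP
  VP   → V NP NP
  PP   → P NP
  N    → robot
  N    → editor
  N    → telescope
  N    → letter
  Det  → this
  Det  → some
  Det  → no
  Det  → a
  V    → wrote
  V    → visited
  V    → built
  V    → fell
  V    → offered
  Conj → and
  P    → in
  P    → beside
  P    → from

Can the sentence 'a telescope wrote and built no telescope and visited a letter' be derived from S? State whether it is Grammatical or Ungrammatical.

S
  NP
    Det: a
    N: telescope
  VP
    VP
      V: wrote
    Conj: and
    VP
      VP
        V: built
        NP
          Det: no
          N: telescope
      Conj: and
      VP
        V: visited
        NP
          Det: a
          N: letter
The bracketing above is licensed at every node by one of the given productions, with S at the root.

Grammatical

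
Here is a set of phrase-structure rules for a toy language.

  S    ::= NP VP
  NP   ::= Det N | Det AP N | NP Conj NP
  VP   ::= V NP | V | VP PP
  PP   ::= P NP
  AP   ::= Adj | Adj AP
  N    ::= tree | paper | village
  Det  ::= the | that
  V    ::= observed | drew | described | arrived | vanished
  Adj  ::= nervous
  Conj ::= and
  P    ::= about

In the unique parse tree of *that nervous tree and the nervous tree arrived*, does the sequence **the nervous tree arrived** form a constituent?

[S [NP [NP [Det that] [AP [Adj nervous]] [N tree]] [Conj and] [NP [Det the] [AP [Adj nervous]] [N tree]]] [VP [V arrived]]]
The smallest constituent containing 'the nervous tree arrived' is the S spanning 'that nervous tree and the nervous tree arrived'; no single node in the tree dominates exactly the given words.

No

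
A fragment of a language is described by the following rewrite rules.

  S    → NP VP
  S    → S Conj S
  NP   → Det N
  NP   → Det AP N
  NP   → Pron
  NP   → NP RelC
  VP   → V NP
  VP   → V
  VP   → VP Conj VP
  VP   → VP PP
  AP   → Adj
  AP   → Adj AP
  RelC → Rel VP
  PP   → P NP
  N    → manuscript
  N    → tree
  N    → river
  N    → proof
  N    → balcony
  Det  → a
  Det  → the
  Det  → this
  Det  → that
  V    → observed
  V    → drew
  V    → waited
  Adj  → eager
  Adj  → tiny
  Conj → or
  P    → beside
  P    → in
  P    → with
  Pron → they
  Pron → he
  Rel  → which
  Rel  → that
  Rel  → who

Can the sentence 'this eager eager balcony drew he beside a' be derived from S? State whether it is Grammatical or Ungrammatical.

Ungrammatical

For S → NP VP, the only prefix that parses as NP is 'this eager eager balcony', but the remainder 'drew he beside a' is not a VP under these rules. The alternative S rule S → S Conj S likewise has no satisfying split.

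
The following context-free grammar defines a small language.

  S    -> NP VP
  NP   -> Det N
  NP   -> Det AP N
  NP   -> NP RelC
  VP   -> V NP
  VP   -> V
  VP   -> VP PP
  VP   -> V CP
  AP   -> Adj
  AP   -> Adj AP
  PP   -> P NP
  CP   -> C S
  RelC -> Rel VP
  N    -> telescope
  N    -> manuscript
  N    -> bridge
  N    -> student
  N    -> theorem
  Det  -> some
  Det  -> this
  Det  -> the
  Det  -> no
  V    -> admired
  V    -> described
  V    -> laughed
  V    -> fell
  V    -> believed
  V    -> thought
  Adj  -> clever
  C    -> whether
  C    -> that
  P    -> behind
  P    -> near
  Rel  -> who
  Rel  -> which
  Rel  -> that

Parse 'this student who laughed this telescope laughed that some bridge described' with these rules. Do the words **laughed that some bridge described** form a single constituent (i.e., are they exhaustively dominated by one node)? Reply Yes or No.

[S [NP [NP [Det this] [N student]] [RelC [Rel who] [VP [V laughed] [NP [Det this] [N telescope]]]]] [VP [V laughed] [CP [C that] [S [NP [Det some] [N bridge]] [VP [V described]]]]]]
The words 'laughed that some bridge described' are exhaustively dominated by a single VP node (built by VP → V CP), so they form a constituent.

Yes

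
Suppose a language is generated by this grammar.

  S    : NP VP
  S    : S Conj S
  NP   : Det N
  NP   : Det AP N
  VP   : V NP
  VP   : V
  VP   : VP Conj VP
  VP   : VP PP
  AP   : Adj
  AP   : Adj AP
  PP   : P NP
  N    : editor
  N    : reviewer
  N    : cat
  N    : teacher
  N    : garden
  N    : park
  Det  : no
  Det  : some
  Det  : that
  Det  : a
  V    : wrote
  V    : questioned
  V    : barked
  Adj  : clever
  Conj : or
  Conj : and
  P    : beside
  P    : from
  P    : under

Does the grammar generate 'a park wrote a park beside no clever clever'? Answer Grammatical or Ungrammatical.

For S → NP VP, the only prefix that parses as NP is 'a park', but the remainder 'wrote a park beside no clever clever' is not a VP under these rules. The alternative S rule S → S Conj S likewise has no satisfying split.

Ungrammatical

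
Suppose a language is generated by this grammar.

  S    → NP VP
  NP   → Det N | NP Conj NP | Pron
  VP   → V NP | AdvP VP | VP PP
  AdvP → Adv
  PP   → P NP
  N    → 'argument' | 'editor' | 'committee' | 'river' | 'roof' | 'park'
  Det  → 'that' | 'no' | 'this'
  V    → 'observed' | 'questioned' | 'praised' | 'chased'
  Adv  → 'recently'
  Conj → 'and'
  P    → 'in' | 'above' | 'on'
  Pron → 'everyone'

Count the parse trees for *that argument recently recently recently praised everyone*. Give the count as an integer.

[S [NP [Det that] [N argument]] [VP [AdvP [Adv recently]] [VP [AdvP [Adv recently]] [VP [AdvP [Adv recently]] [VP [V praised] [NP [Pron everyone]]]]]]]
No rule offers an alternative attachment or grouping for any span, so this is the only derivation.

1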